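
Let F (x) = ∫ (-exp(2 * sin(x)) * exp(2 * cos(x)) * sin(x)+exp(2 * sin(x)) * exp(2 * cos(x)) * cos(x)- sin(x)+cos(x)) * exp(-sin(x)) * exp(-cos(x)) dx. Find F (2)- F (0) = -E - exp(-sin(2) - cos(2)) + exp(-1) + exp(cos(2) + sin(2))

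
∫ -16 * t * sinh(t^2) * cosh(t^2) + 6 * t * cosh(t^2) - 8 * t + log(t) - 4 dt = -4*t^2 + t*log(t) - 5*t + 3*sinh(t^2) - 2*cosh(2*t^2) + C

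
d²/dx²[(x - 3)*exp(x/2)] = x*exp(x/2)/4 + exp(x/2)/4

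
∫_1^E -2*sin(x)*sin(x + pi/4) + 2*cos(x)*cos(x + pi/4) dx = -sin(pi/4 + 2) + sin(pi/4 + 2*E)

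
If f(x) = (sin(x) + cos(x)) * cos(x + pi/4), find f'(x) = -sqrt(2)*sin(2*x)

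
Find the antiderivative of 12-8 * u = -4*u^2 + 12*u + C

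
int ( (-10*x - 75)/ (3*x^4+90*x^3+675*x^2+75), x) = acot(x*(x + 15)/5)/3 + C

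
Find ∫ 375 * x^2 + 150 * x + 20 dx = 125*x^3 + 75*x^2 + 20*x + C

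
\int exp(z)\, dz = exp(z) + C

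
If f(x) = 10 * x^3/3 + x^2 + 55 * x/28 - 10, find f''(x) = 20*x + 2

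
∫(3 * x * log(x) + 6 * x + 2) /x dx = (3*x + 2)*(log(x) + 1) + C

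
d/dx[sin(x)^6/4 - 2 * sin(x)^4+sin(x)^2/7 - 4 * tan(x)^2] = 3*(1 - cos(2*x))^2*sin(2*x)/16 - 8*sin(x)/cos(x)^3 - 13*sin(2*x)/7 + sin(4*x)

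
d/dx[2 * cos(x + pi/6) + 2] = -2*sin(x + pi/6)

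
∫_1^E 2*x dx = -1 + exp(2)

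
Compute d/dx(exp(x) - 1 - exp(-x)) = (exp(2*x) + 1)*exp(-x)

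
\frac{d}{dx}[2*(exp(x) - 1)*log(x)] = (2*x*exp(x)*log(x) + 2*exp(x) - 2)/x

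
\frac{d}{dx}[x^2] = 2*x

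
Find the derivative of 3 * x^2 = 6*x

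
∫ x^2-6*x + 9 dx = x^3/3 - 3*x^2 + 9*x + C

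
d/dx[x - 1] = 1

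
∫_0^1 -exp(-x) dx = -1 + exp(-1)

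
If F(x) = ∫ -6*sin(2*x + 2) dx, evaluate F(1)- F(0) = 3*cos(4) - 3*cos(2)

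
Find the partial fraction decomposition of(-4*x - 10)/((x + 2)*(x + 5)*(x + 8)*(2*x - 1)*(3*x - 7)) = -783/(48763*(3*x - 7)) + 192/(10285*(2*x - 1)) + 11/(4743*(x + 8)) - 5/(1089*(x + 5)) - 1/(585*(x + 2))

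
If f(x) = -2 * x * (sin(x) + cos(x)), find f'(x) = -2*sqrt(2)*(x*cos(x + pi/4) + sin(x + pi/4))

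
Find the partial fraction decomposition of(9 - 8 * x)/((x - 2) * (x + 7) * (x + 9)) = 81/(22*(x + 9)) - 65/(18*(x + 7)) - 7/(99*(x - 2))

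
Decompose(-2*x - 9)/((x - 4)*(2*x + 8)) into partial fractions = 1/(16*(x + 4)) - 17/(16*(x - 4))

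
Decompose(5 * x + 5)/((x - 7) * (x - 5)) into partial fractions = -15/(x - 5) + 20/(x - 7)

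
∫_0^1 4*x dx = 2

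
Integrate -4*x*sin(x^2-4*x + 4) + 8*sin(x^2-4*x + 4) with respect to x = 2*cos((x - 2)^2) + C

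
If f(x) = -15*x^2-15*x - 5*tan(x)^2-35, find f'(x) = -30*x - 10*sin(x)/cos(x)^3 - 15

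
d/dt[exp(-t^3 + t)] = -3*t^2*exp(-t^3 + t) + exp(-t^3 + t)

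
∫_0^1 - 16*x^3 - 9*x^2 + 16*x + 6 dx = 7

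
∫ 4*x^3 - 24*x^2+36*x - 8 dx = x^4 - 8*x^3 + 18*x^2 - 8*x + C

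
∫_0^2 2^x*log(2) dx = 3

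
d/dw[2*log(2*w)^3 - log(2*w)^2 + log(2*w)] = (6*log(w)^2 - 2*log(w) + 12*log(2)*log(w) - 2*log(2) + 1 + 6*log(2)^2)/w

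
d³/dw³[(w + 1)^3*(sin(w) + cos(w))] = w^3*sin(w) - w^3*cos(w) - 6*w^2*sin(w) - 12*w^2*cos(w) - 33*w*sin(w) - 3*w*cos(w) - 20*sin(w) + 14*cos(w)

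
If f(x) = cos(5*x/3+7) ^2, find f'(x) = -5*sin(10*x/3 + 14)/3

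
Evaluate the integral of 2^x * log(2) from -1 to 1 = 3/2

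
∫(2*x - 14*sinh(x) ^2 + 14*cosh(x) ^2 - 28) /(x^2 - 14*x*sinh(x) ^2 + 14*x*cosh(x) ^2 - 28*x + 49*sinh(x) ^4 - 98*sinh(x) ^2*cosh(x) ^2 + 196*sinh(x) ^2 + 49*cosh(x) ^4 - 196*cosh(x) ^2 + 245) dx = log((x - 7)^2/49 + 1) + C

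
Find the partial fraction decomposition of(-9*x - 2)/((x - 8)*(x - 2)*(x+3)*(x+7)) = -61/(540*(x + 7)) + 5/(44*(x + 3)) + 2/(27*(x - 2)) - 37/(495*(x - 8))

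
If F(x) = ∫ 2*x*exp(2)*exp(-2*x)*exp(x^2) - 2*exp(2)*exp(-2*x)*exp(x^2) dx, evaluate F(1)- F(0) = E - exp(2)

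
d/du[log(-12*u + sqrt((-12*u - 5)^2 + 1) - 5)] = (144*u - 12*sqrt(144*u^2 + 120*u + 26) + 60)/(144*u^2 - 12*u*sqrt(144*u^2 + 120*u + 26) + 120*u - 5*sqrt(144*u^2 + 120*u + 26) + 26)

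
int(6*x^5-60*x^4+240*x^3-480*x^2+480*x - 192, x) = x^6 - 12*x^5 + 60*x^4 - 160*x^3 + 240*x^2 - 192*x + C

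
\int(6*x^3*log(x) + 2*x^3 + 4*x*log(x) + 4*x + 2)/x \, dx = 2*(x^3 + 2*x + 1)*log(x) + C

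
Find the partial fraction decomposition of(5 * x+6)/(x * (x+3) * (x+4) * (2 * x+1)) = -4/(5*(2*x + 1)) + 1/(2*(x + 4)) - 3/(5*(x + 3)) + 1/(2*x)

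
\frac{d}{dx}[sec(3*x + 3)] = 3*tan(3*x + 3)*sec(3*x + 3)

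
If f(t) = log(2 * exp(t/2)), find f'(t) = 1/2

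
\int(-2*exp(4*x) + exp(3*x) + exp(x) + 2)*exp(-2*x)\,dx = 2*sinh(x) - 2*cosh(2*x) + C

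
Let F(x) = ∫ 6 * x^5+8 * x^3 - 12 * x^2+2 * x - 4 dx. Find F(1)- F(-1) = -16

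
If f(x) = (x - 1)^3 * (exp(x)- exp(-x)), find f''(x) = (x^3*exp(2*x) - x^3 + 3*x^2*exp(2*x) + 9*x^2 - 3*x*exp(2*x) - 21*x - exp(2*x) + 13)*exp(-x)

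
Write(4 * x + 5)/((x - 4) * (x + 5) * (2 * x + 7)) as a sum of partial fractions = 4/(5*(2*x + 7)) - 5/(9*(x + 5)) + 7/(45*(x - 4))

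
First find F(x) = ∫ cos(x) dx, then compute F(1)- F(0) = sin(1)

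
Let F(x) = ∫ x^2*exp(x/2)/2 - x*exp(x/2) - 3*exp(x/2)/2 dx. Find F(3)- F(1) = -4*exp(1/2)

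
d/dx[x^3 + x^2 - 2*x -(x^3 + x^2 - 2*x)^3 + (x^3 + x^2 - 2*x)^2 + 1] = -9*x^8 - 24*x^7 + 21*x^6 + 72*x^5 - 20*x^4 - 60*x^3 + 15*x^2 + 10*x - 2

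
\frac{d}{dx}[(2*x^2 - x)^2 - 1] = 16*x^3 - 12*x^2 + 2*x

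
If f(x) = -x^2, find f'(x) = -2*x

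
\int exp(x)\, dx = exp(x) + C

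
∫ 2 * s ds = s^2 + C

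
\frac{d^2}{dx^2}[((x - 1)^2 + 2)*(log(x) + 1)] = (2*x^2*log(x) + 5*x^2 - 2*x - 3)/x^2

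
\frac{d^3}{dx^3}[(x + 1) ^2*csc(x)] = (x^2*cos(x)/sin(x) - 6*x^2*cos(x)/sin(x)^3 - 6*x + 2*x*cos(x)/sin(x) + 12*x/sin(x)^2 - 12*x*cos(x)/sin(x)^3 - 6 - 5*cos(x)/sin(x) + 12/sin(x)^2 - 6*cos(x)/sin(x)^3)/sin(x)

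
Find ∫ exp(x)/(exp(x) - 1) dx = log(3*exp(x) - 3) + C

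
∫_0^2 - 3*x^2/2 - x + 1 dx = -4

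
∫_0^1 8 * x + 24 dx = 28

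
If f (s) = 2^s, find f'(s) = 2^s*log(2)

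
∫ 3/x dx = 3*log(x) + C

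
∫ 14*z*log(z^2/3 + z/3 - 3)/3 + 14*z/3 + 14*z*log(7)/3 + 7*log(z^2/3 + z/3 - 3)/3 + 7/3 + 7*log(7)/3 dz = 7*(z^2 + z - 9)*log(7*z^2/3 + 7*z/3 - 21)/3 + C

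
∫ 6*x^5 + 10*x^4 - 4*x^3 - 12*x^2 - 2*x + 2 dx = x^6 + 2*x^5 - x^4 - 4*x^3 - x^2 + 2*x + C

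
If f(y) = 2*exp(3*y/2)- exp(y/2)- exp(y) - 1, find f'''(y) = 27*exp(3*y/2)/4 - exp(y/2)/8 - exp(y)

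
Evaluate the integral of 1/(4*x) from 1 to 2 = log(2)/4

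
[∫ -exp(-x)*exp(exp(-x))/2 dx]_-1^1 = -exp(E)/2 + exp(exp(-1))/2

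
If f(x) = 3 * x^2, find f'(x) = 6*x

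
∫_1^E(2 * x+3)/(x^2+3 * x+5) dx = -log(9) + log(5 + exp(2) + 3*E)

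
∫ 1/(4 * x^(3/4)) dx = x^(1/4) + C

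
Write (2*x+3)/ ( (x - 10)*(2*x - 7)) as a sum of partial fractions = -20/(13*(2*x - 7)) + 23/(13*(x - 10))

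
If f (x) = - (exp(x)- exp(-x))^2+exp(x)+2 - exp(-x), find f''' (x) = (-8*exp(4*x) + exp(3*x) + exp(x) + 8)*exp(-2*x)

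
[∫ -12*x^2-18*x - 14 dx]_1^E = (2 + (1 + E)^2)*(-4*E - 1) + 30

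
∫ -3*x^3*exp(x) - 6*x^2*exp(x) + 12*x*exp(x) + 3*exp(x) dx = 3*(-x^3 + x^2 + 2*x - 1)*exp(x) + C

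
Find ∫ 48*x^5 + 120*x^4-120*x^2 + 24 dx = 8*x^6 + 24*x^5 - 40*x^3 + 24*x + C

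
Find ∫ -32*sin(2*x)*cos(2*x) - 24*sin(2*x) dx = (32*sin(x)^2 - 56)*sin(x)^2 + C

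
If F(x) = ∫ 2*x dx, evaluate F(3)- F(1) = 8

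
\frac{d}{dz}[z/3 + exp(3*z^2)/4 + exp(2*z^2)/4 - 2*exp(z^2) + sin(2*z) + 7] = 3*z*exp(3*z^2)/2 + z*exp(2*z^2) - 4*z*exp(z^2) + 2*cos(2*z) + 1/3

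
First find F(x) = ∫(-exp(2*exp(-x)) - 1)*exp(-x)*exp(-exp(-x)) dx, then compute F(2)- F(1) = -exp(exp(-1)) - exp(-exp(-2)) + exp(-exp(-1)) + exp(exp(-2))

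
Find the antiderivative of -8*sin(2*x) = 4*cos(2*x) + C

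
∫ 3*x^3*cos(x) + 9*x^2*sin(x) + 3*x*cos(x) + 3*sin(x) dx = 3*x*(x^2 + 1)*sin(x) + C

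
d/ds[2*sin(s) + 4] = 2*cos(s)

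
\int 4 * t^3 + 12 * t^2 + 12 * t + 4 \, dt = t^4 + 4*t^3 + 6*t^2 + 4*t + C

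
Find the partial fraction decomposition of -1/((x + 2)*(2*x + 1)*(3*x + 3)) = -4/(9*(2*x + 1)) - 1/(9*(x + 2)) + 1/(3*(x + 1))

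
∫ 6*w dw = 3*w^2 + C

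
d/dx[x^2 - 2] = 2*x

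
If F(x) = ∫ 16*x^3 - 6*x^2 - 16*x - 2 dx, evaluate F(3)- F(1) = 200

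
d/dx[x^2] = 2*x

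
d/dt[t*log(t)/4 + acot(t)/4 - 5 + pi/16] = (t^2*log(t) + t^2 + log(t))/(4*t^2 + 4)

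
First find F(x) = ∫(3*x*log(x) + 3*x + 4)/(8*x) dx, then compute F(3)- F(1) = 13*log(3)/8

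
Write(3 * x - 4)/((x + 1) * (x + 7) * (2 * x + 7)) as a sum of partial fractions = 58/(35*(2*x + 7)) - 25/(42*(x + 7)) - 7/(30*(x + 1))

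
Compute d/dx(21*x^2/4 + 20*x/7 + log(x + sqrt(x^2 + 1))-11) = (147*x^3 + 147*x^2*sqrt(x^2 + 1) + 40*x^2 + 40*x*sqrt(x^2 + 1) + 161*x + 14*sqrt(x^2 + 1) + 40)/(14*x^2 + 14*x*sqrt(x^2 + 1) + 14)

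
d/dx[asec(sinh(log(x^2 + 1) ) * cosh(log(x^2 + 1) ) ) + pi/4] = 2*x*(2 - 1/cosh(log(x^2 + 1))^2)/(sqrt((sinh(log(x^2 + 1))^2 + 1 - 1/sinh(log(x^2 + 1))^2)/(sinh(log(x^2 + 1))^2 + 1))*(x^2 + 1)*sinh(log(x^2 + 1))^2)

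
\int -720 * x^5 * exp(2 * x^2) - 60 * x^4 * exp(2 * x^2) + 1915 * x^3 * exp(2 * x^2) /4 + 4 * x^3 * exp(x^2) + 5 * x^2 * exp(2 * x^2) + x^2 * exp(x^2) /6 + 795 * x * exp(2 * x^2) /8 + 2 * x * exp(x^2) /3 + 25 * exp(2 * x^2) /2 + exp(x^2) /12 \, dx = (-15*(24*x^2 + x - 20)*exp(x^2) + 4)*(24*x^2 + x - 20)*exp(x^2)/48 + C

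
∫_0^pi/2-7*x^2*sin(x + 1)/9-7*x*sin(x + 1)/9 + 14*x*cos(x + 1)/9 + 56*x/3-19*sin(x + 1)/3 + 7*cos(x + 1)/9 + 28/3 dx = -76 - 19*cos(1)/3 + (4 - sin(1)/3)*(7*pi/6 + 7*pi^2/12 + 19)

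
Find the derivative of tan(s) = cos(s)^(-2)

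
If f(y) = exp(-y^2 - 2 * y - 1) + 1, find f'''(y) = (-8*y^3 - 24*y^2 - 12*y + 4)*exp(-y^2 - 2*y - 1)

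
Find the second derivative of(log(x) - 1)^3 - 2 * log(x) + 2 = (-3*log(x)^2 + 12*log(x) - 7)/x^2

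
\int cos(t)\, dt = sin(t) + C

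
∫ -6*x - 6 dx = -3*x^2 - 6*x + C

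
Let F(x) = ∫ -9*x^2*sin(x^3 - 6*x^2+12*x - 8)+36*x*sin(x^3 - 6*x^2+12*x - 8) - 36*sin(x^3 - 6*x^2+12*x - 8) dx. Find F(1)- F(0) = -3*cos(8) + 3*cos(1)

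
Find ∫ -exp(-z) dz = exp(-z) + C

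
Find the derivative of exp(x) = exp(x)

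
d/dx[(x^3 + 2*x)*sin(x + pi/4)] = x^3*cos(x + pi/4) + 3*x^2*sin(x + pi/4) + 2*x*cos(x + pi/4) + 2*sin(x + pi/4)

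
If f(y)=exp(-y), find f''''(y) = exp(-y)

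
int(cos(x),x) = sin(x) + C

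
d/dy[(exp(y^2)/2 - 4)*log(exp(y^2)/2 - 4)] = y*exp(y^2)*log(exp(y^2)/2 - 4) + y*exp(y^2)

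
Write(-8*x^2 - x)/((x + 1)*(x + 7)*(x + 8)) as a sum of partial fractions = -72/(x + 8) + 385/(6*(x + 7)) - 1/(6*(x + 1))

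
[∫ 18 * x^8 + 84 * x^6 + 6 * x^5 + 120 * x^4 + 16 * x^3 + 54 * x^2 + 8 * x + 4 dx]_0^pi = 4*pi + 2*pi^3 + (2*pi + pi^3)^2 + 2*(2*pi + pi^3)^3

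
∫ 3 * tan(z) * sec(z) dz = 3*sec(z) + C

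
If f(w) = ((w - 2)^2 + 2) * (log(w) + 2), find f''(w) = (2*w^2*log(w) + 7*w^2 - 4*w - 6)/w^2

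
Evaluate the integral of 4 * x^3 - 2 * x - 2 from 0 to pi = -2 + (-1 + pi)^2*(1 + (1 + pi)^2)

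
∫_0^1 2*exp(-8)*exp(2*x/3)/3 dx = -exp(-8) + exp(-22/3)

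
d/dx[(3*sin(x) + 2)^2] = 6*(3*sin(x) + 2)*cos(x)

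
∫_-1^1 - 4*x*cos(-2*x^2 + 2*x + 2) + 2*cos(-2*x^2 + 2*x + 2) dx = 2*sin(2)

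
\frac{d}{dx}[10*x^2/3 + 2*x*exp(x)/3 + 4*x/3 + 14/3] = 2*x*exp(x)/3 + 20*x/3 + 2*exp(x)/3 + 4/3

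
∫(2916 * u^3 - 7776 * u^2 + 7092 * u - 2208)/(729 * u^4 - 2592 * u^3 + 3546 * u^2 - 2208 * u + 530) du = log((6*u + 27*(u - 1)^2 - 4)^2 + 1) + C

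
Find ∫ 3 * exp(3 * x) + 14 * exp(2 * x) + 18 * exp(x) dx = (exp(2*x) + 7*exp(x) + 18)*exp(x) + C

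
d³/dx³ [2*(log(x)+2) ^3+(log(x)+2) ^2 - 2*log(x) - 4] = (12*log(x)^2 + 16*log(x) - 14)/x^3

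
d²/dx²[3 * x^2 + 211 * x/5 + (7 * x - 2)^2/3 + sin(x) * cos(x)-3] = 116/3 - 2*sin(2*x)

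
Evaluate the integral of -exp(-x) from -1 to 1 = -E + exp(-1)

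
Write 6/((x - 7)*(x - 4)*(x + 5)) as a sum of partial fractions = 1/(18*(x + 5)) - 2/(9*(x - 4)) + 1/(6*(x - 7))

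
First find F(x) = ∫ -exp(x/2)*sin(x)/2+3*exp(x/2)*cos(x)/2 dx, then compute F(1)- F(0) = -1 + (cos(1) + sin(1))*exp(1/2)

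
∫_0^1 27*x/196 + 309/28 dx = 4353/392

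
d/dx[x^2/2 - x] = x - 1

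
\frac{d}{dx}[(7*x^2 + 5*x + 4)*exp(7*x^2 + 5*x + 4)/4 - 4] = 49*x^3*exp(7*x^2 + 5*x + 4)/2 + 105*x^2*exp(7*x^2 + 5*x + 4)/4 + 95*x*exp(7*x^2 + 5*x + 4)/4 + 25*exp(7*x^2 + 5*x + 4)/4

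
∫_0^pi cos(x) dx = 0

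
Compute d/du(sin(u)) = cos(u)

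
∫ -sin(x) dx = cos(x) + C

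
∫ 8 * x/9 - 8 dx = 4*x^2/9 - 8*x + C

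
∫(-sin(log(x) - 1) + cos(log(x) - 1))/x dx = sqrt(2)*cos(-log(x) + pi/4 + 1) + C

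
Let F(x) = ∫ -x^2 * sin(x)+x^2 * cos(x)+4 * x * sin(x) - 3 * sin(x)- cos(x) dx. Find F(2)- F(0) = -1 + cos(2) + sin(2)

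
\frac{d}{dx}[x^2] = 2*x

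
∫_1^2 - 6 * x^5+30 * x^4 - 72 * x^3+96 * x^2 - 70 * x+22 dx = -6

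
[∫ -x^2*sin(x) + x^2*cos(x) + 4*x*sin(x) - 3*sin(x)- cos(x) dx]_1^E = (-1 + E)^2*(cos(E) + sin(E))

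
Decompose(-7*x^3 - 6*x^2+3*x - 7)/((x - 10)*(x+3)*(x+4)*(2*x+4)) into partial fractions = -333/(56*(x + 4)) + 119/(26*(x + 3)) - 19/(48*(x + 2)) - 7577/(4368*(x - 10))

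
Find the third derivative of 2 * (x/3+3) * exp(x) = 2*x*exp(x)/3 + 8*exp(x)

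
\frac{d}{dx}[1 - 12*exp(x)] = -12*exp(x)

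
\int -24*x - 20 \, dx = -12*x^2 - 20*x + C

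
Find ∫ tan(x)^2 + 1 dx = tan(x) + C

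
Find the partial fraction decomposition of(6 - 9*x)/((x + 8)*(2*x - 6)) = -39/(11*(x + 8)) - 21/(22*(x - 3))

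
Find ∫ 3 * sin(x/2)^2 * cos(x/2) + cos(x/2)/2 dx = (2 - cos(x))*sin(x/2) + C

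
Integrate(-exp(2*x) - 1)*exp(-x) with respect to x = -2*sinh(x) + C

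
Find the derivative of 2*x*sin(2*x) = 4*x*cos(2*x) + 2*sin(2*x)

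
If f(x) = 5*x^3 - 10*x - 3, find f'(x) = 15*x^2 - 10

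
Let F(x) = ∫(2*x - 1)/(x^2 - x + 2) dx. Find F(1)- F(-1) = -log(2)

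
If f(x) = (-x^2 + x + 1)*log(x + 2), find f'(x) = (-2*x^2*log(x + 2) - x^2 - 3*x*log(x + 2) + x + 2*log(x + 2) + 1)/(x + 2)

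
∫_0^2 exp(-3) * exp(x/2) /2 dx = -exp(-3) + exp(-2)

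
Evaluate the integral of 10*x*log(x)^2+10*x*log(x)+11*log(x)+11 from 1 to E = -5 + E + (5 + 5*E)^2/5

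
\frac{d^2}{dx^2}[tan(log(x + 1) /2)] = -sqrt(2)*cos(log(x + 1)/2 + pi/4)/((2*x^2 + 4*x + 2)*cos(log(x + 1)/2)^3)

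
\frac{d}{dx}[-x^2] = -2*x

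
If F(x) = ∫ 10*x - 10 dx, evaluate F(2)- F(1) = 5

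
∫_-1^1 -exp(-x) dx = -E + exp(-1)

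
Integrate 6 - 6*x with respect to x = -3*x^2 + 6*x + C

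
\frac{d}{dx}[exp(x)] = exp(x)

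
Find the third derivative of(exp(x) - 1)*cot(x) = -6*exp(x)*cot(x)^4 + 6*exp(x)*cot(x)^3 - 11*exp(x)*cot(x)^2 + 7*exp(x)*cot(x) - 5*exp(x) + 6*cot(x)^4 + 8*cot(x)^2 + 2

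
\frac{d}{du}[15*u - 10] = 15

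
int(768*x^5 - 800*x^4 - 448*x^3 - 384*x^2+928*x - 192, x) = 128*x^6 - 160*x^5 - 112*x^4 - 128*x^3 + 464*x^2 - 192*x + C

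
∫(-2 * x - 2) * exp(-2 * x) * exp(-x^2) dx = exp(x*(-x - 2)) + C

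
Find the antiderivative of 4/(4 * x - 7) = log(7 - 4*x) + C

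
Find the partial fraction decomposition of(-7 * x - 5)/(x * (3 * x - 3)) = -4/(x - 1) + 5/(3*x)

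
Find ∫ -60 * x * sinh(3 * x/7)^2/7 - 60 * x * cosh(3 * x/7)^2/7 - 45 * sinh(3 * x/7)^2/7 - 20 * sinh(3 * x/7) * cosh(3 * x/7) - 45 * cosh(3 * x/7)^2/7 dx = -5*(4*x + 3)*sinh(6*x/7)/2 + C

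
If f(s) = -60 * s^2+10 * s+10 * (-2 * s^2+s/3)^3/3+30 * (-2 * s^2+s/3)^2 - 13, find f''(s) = -800*s^4 + 800*s^3/3 + 4240*s^2/3 - 6460*s/27 - 340/3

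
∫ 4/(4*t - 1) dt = log(3 - 12*t) + C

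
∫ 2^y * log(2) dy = 2^y + C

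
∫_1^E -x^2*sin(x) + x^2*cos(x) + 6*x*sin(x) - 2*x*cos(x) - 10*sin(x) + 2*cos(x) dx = -3*sin(1) - 3*cos(1) + ((-2 + E)^2 + 2)*(cos(E) + sin(E))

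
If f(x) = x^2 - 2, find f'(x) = 2*x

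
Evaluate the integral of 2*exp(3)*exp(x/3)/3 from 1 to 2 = -2*exp(10/3) + 2*exp(11/3)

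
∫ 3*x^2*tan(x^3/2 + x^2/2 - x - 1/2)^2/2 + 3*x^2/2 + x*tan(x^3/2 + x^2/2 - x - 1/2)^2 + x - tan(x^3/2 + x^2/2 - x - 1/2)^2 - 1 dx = tan(x^3/2 + x^2/2 - x - 1/2) + C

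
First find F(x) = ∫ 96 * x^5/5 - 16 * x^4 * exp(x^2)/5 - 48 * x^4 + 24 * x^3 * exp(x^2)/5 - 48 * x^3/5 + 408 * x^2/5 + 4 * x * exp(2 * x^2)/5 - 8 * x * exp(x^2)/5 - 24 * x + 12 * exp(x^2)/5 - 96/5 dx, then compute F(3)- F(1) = -4*exp(9) - (E + 10)^2/5 + 4*E + 176 + (-34 + exp(9))^2/5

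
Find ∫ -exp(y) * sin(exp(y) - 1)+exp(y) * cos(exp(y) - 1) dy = sqrt(2)*cos(-exp(y) + pi/4 + 1) + C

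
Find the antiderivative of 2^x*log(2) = 2^x + C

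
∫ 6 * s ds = 3*s^2 + C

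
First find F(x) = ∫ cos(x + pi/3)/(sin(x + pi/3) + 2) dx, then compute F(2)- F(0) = -log(sqrt(3)/2 + 2) + log(sin(pi/3 + 2) + 2)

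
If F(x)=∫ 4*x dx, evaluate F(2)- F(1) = 6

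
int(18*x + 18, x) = 9*x^2 + 18*x + C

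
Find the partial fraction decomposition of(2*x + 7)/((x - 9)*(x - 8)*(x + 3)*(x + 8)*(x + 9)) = -11/(1836*(x + 9)) + 9/(1360*(x + 8)) + 1/(3960*(x + 3)) - 23/(2992*(x - 8)) + 25/(3672*(x - 9))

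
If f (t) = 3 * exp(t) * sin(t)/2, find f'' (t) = 3*exp(t)*cos(t)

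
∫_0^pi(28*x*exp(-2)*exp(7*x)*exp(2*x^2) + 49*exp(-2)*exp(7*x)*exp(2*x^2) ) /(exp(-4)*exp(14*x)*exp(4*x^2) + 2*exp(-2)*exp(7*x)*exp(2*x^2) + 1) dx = -7*exp(-2)/(exp(-2) + 1) + 7*exp(-2 + 2*pi^2 + 7*pi)/(1 + exp(-2 + 2*pi^2 + 7*pi))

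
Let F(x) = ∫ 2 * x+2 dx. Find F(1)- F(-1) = 4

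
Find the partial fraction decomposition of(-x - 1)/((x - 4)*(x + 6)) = -1/(2*(x + 6)) - 1/(2*(x - 4))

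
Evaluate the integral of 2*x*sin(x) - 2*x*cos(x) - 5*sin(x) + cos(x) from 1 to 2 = -sin(2) - sin(1) - cos(1) - cos(2)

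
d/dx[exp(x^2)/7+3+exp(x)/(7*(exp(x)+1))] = (2*x*exp(x^2) + 4*x*exp(x^2 + x) + 2*x*exp(x^2 + 2*x) + exp(x))/(7*exp(2*x) + 14*exp(x) + 7)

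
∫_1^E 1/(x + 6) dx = -log(7) + log(E + 6)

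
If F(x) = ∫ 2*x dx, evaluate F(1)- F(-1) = 0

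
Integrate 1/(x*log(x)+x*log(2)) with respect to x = log(log(2*x)) + C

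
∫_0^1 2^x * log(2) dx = 1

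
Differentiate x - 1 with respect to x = 1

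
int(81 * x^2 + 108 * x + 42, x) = 27*x^3 + 54*x^2 + 42*x + C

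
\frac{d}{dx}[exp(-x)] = -exp(-x)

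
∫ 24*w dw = 12*w^2 + C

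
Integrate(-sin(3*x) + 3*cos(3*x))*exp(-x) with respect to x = exp(-x)*sin(3*x) + C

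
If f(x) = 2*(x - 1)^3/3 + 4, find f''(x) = 4*x - 4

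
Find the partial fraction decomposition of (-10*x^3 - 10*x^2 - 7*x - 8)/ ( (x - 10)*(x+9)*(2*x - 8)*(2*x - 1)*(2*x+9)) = -101/(1530*(2*x + 9)) - 61/(25270*(2*x - 1)) + 6535/(84474*(x + 9)) + 209/(4641*(x - 4)) - 191/(2166*(x - 10))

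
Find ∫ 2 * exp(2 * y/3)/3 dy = exp(2*y/3) + C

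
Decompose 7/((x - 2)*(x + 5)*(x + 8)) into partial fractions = 7/(30*(x + 8)) - 1/(3*(x + 5)) + 1/(10*(x - 2))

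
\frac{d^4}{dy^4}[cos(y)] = cos(y)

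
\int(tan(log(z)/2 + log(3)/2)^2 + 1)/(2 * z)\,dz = tan(log(3*z)/2) + C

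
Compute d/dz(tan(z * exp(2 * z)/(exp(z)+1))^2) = 2*(z*exp(z) + 2*z + exp(z) + 1)*exp(2*z)*sin(z*exp(2*z)/(exp(z) + 1))/((exp(2*z) + 2*exp(z) + 1)*cos(z*exp(2*z)/(exp(z) + 1))^3)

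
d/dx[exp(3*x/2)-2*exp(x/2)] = 3*exp(3*x/2)/2 - exp(x/2)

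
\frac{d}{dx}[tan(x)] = cos(x)^(-2)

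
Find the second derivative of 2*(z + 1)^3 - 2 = 12*z + 12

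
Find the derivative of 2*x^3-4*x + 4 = 6*x^2 - 4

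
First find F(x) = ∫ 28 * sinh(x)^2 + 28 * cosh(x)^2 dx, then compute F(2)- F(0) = 14*sinh(4)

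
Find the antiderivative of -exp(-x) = exp(-x) + C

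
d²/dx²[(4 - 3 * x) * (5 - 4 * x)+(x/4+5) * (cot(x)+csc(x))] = -x/(4*sin(x)) + x*cos(x)/(2*sin(x)^3) + x/(2*sin(x)^3) + 24 - 5/sin(x) - cos(x)/(2*sin(x)^2) - 1/(2*sin(x)^2) + 10*cos(x)/sin(x)^3 + 10/sin(x)^3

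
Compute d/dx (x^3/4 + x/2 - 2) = 3*x^2/4 + 1/2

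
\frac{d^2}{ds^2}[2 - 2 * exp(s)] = -2*exp(s)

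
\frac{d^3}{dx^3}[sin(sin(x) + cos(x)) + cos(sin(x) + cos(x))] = 2*(2*sin(x)*cos(x)*cos(sqrt(2)*sin(x + pi/4) + pi/4) + 3*sqrt(2)*sin(x + pi/4)*sin(sqrt(2)*sin(x + pi/4) + pi/4) - 2*cos(sqrt(2)*sin(x + pi/4) + pi/4))*cos(x + pi/4)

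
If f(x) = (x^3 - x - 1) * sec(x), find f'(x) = (x^3*sin(x)/cos(x) + 3*x^2 - x*sin(x)/cos(x) - sin(x)/cos(x) - 1)/cos(x)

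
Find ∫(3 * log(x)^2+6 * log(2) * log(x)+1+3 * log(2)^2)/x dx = log(2*x)^3 + log(2*x) + C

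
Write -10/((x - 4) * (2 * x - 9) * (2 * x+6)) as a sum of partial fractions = -4/(3*(2*x - 9)) - 1/(21*(x + 3)) + 5/(7*(x - 4))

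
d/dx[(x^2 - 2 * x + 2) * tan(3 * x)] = 3*x^2/cos(3*x)^2 + 2*x*tan(3*x) - 6*x/cos(3*x)^2 - 2*tan(3*x) + 6/cos(3*x)^2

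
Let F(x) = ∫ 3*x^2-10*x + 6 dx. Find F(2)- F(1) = -2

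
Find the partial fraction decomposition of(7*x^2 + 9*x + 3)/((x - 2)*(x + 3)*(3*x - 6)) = 13/(25*(x + 3)) + 136/(75*(x - 2)) + 49/(15*(x - 2)^2)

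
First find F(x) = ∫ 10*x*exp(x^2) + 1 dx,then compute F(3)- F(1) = -5*E + 2 + 5*exp(9)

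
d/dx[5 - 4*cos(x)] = 4*sin(x)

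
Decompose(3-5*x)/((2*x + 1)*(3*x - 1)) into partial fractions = 4/(5*(3*x - 1)) - 11/(5*(2*x + 1))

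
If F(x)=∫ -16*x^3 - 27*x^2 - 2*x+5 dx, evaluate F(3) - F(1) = -552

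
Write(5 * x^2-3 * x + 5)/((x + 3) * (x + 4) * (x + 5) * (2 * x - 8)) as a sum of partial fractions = -145/(36*(x + 5)) + 97/(16*(x + 4)) - 59/(28*(x + 3)) + 73/(1008*(x - 4))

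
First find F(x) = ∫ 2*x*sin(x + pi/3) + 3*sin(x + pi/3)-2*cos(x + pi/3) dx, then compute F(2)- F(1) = 5*cos(1 + pi/3) - 7*cos(pi/3 + 2)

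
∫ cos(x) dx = sin(x) + C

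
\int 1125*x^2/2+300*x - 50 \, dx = 375*x^3/2 + 150*x^2 - 50*x + C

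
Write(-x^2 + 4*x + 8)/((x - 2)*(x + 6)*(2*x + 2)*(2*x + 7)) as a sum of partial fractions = -73/(275*(2*x + 7)) + 13/(100*(x + 6)) - 1/(50*(x + 1)) + 1/(44*(x - 2))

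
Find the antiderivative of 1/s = log(8*s) + C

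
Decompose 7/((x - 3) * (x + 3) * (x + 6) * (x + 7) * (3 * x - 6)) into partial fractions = 7/(1080*(x + 7)) - 7/(648*(x + 6)) + 7/(1080*(x + 3)) - 7/(1080*(x - 2)) + 7/(1620*(x - 3))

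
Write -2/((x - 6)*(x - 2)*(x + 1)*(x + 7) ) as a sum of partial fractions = 1/(351*(x + 7)) - 1/(63*(x + 1)) + 1/(54*(x - 2)) - 1/(182*(x - 6))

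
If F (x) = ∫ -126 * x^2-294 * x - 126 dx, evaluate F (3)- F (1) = -2520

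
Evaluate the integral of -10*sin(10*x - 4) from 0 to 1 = -cos(4) + cos(6)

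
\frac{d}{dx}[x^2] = 2*x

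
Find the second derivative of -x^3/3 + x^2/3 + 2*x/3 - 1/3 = 2/3 - 2*x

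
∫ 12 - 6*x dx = -3*x^2 + 12*x + C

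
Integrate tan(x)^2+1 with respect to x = tan(x) + C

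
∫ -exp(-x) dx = exp(-x) + C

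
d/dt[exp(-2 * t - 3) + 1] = -2*exp(-2*t - 3)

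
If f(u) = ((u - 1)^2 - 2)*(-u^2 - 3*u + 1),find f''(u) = -12*u^2 - 6*u + 16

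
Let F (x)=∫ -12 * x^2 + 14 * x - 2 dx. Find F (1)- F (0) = 1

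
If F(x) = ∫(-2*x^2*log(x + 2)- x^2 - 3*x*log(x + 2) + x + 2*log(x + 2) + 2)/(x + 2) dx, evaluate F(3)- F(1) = -4*log(5) - 2*log(3)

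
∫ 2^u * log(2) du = 2^u + C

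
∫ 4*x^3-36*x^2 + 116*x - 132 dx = x^4 - 12*x^3 + 58*x^2 - 132*x + C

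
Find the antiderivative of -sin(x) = cos(x) + C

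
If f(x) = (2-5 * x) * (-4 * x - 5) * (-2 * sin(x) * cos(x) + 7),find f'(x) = -40*x^2*cos(2*x) - 40*x*sin(2*x) - 34*x*cos(2*x) + 280*x - 17*sin(2*x) + 20*cos(2*x) + 119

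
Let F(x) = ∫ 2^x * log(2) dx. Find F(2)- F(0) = 3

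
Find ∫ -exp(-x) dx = exp(-x) + C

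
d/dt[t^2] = 2*t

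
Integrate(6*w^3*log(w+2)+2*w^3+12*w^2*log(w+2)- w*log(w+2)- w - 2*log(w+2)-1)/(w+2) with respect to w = (2*w^3 - w - 1)*log(w + 2) + C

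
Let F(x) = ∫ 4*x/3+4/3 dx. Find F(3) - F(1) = 8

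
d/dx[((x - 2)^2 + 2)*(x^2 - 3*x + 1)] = 4*x^3 - 21*x^2 + 38*x - 22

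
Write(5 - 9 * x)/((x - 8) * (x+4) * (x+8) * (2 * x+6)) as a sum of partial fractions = -77/(640*(x + 8)) + 41/(96*(x + 4)) - 16/(55*(x + 3)) - 67/(4224*(x - 8))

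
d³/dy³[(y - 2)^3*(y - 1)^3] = 120*y^3 - 540*y^2 + 792*y - 378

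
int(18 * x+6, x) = 9*x^2 + 6*x + C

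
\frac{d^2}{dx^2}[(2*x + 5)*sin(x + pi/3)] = -2*x*sin(x + pi/3) - 5*sin(x + pi/3) + 4*cos(x + pi/3)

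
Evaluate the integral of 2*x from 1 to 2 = 3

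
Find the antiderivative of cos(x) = sin(x) + C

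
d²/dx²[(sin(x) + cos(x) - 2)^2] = -4*sin(2*x) + 4*sqrt(2)*sin(x + pi/4)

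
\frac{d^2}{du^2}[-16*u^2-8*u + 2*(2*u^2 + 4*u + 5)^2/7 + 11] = 96*u^2/7 + 192*u/7 - 80/7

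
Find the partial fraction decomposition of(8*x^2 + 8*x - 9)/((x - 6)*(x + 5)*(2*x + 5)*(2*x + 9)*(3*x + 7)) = -99/(200*(3*x + 7)) - 6/(7*(2*x + 9)) + 42/(85*(2*x + 5)) + 151/(440*(x + 5)) + 109/(32725*(x - 6))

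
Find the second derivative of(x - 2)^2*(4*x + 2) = 24*x - 28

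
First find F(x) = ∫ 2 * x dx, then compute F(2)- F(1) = 3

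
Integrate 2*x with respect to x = x^2 + C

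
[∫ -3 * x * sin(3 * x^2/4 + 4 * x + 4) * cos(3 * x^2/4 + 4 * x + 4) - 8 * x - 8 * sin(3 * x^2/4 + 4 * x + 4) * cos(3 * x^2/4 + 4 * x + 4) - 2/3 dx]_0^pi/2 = -pi^2 - pi/3 - cos(8)/2 + cos(3*pi^2/8 + 8)/2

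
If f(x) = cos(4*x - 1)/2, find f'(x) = -2*sin(4*x - 1)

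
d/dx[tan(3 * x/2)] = 3/(2*cos(3*x/2)^2)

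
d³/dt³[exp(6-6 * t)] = -216*exp(6 - 6*t)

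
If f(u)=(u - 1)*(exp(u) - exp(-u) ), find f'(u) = (u*exp(2*u) + u - 2)*exp(-u)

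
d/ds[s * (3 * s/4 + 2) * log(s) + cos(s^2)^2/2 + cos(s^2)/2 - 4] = 3*s*log(s)/2 - s*sin(s^2) - s*sin(2*s^2) + 3*s/4 + 2*log(s) + 2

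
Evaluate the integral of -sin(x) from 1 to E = cos(E) - cos(1)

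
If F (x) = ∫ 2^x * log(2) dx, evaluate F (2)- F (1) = 2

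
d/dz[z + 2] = 1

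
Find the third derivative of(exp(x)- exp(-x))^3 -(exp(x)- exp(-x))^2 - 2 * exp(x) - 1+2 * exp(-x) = (27*exp(6*x) - 8*exp(5*x) - 5*exp(4*x) - 5*exp(2*x) + 8*exp(x) + 27)*exp(-3*x)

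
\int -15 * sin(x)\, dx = 15*cos(x) + C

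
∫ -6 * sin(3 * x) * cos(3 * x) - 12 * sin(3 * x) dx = (cos(3*x) + 2)^2 + C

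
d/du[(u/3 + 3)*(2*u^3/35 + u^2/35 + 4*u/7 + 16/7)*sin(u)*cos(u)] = 2*u^4*cos(2*u)/105 + 4*u^3*sin(2*u)/105 + 19*u^3*cos(2*u)/105 + 19*u^2*sin(2*u)/70 + 29*u^2*cos(2*u)/105 + 29*u*sin(2*u)/105 + 52*u*cos(2*u)/21 + 26*sin(2*u)/21 + 48*cos(2*u)/7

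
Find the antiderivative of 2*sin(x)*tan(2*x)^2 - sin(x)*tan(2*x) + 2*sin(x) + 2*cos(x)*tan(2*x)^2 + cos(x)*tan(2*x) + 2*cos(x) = sqrt(2)*sin(x + pi/4)*tan(2*x) + C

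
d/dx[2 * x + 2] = 2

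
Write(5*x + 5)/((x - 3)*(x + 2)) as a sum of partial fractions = 1/(x + 2) + 4/(x - 3)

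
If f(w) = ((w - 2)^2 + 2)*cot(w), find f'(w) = -w^2/sin(w)^2 + 2*w/tan(w) + 4*w/sin(w)^2 - 4/tan(w) - 6/sin(w)^2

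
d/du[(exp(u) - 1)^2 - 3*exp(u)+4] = 2*exp(2*u) - 5*exp(u)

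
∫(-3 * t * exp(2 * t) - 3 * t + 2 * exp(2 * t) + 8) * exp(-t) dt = -2*(3*t - 5)*sinh(t) + C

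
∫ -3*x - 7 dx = -3*x^2/2 - 7*x + C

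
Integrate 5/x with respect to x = 5*log(x) + C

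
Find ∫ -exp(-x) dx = exp(-x) + C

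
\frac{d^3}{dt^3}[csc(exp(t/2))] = (exp(3*t/2)*cos(exp(t/2))/sin(exp(t/2)) - 6*exp(3*t/2)*cos(exp(t/2))/sin(exp(t/2))^3 - exp(t/2)*cos(exp(t/2))/sin(exp(t/2)) - 3*exp(t) + 6*exp(t)/sin(exp(t/2))^2)/(8*sin(exp(t/2)))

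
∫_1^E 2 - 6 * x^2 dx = -2*exp(3) + 2*E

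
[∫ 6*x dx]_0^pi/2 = 3*pi^2/4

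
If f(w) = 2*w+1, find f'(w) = 2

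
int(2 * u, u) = u^2 + C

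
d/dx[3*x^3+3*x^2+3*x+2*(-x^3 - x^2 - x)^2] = 12*x^5 + 20*x^4 + 24*x^3 + 21*x^2 + 10*x + 3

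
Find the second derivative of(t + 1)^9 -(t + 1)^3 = 72*t^7 + 504*t^6 + 1512*t^5 + 2520*t^4 + 2520*t^3 + 1512*t^2 + 498*t + 66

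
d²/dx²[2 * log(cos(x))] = -2/cos(x)^2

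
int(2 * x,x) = x^2 + C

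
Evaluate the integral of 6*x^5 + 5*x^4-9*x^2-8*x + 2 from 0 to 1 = -3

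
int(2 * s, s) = s^2 + C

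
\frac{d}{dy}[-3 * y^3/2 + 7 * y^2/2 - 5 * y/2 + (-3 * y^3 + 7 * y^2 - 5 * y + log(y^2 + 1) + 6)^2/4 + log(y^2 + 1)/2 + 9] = (27*y^7 - 105*y^6 + 185*y^5 - 9*y^4*log(y^2 + 1) - 279*y^4 + 14*y^3*log(y^2 + 1) + 295*y^3 - 14*y^2*log(y^2 + 1) - 213*y^2 + 16*y*log(y^2 + 1) + 137*y - 5*log(y^2 + 1) - 35)/(2*y^2 + 2)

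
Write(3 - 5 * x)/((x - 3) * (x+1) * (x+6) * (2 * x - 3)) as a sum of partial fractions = 4/(25*(2*x - 3)) - 11/(225*(x + 6)) + 2/(25*(x + 1)) - 1/(9*(x - 3))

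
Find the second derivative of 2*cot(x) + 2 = 4*cos(x)/sin(x)^3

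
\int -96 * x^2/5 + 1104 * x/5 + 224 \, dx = -32*x^3/5 + 552*x^2/5 + 224*x + C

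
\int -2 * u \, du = -u^2 + C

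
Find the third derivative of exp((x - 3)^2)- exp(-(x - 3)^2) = (8*x^3*exp(2*x^2 - 12*x + 18) + 8*x^3 - 72*x^2*exp(2*x^2 - 12*x + 18) - 72*x^2 + 228*x*exp(2*x^2 - 12*x + 18) + 204*x - 252*exp(2*x^2 - 12*x + 18) - 180)*exp(-x^2 + 6*x - 9)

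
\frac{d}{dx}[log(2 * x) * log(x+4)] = (x*log(x) + x*log(x + 4) + x*log(2) + 4*log(x + 4))/(x^2 + 4*x)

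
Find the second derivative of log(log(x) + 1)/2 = (-log(x) - 2)/(2*x^2*log(x)^2 + 4*x^2*log(x) + 2*x^2)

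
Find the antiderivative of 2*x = x^2 + C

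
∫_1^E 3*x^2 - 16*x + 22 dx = (-4 + E)*((-2 + E)^2 + 2) + 9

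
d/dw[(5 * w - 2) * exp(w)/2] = 5*w*exp(w)/2 + 3*exp(w)/2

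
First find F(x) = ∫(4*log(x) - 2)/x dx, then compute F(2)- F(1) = 2*(-1 + log(2))*log(2)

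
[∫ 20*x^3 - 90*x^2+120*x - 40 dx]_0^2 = 0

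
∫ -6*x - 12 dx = -3*x^2 - 12*x + C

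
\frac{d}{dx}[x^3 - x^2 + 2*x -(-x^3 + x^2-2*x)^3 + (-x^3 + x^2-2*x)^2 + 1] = 9*x^8 - 24*x^7 + 63*x^6 - 72*x^5 + 80*x^4 - 28*x^3 + 15*x^2 + 6*x + 2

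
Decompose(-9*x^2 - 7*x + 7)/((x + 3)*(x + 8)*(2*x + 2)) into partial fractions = -513/(70*(x + 8)) + 53/(20*(x + 3)) + 5/(28*(x + 1))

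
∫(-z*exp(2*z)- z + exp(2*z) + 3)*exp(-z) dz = -2*(z - 2)*sinh(z) + C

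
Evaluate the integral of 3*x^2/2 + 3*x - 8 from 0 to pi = -6 + (pi/2 + 3)*(-3*pi + 2 + pi^2)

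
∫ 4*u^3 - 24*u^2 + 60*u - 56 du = u^4 - 8*u^3 + 30*u^2 - 56*u + C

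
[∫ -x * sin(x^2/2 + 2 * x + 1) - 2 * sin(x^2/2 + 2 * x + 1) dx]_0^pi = -cos(1) + cos(1 + pi^2/2)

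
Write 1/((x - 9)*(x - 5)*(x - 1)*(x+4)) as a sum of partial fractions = -1/(585*(x + 4)) + 1/(160*(x - 1)) - 1/(144*(x - 5)) + 1/(416*(x - 9))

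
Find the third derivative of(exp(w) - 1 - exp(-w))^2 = (8*exp(4*w) - 2*exp(3*w) - 2*exp(w) - 8)*exp(-2*w)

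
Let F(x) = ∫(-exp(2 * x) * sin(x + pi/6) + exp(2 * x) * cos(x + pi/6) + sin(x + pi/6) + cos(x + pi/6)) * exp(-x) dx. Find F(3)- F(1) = (-exp(-3) + exp(3))*cos(pi/6 + 3) - (E - exp(-1))*cos(pi/6 + 1)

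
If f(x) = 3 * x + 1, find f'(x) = 3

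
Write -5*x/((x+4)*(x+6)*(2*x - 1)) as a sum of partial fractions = -10/(117*(2*x - 1)) + 15/(13*(x + 6)) - 10/(9*(x + 4))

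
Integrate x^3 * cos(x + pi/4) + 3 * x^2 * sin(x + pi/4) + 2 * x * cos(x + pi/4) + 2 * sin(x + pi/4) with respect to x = x*(x^2 + 2)*sin(x + pi/4) + C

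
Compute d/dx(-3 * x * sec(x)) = -3*x*tan(x)*sec(x) - 3*sec(x)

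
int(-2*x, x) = -x^2 + C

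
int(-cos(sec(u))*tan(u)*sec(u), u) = -sin(sec(u)) + C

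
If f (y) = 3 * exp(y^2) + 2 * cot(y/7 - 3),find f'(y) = 6*y*exp(y^2) - 2/(7*sin(y/7 - 3)^2)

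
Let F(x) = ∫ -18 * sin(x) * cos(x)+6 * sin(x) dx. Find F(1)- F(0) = -6*cos(1) - 3 + 9*cos(1)^2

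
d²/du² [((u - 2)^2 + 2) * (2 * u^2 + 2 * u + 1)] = 24*u^2 - 36*u + 10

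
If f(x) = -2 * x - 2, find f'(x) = -2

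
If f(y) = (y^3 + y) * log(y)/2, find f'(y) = 3*y^2*log(y)/2 + y^2/2 + log(y)/2 + 1/2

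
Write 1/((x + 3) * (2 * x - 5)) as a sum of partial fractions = 2/(11*(2*x - 5)) - 1/(11*(x + 3))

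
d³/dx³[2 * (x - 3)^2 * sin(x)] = -2*x^2*cos(x) - 12*x*sin(x) + 12*x*cos(x) + 36*sin(x) - 6*cos(x)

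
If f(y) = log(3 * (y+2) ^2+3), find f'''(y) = (4*y^3 + 24*y^2 + 36*y + 8)/(y^6 + 12*y^5 + 63*y^4 + 184*y^3 + 315*y^2 + 300*y + 125)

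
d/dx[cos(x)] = -sin(x)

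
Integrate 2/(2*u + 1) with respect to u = log(2*u + 1) + C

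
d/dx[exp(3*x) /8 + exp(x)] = 3*exp(3*x)/8 + exp(x)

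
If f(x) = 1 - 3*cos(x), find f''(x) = 3*cos(x)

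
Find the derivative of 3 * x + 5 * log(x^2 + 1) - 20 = (3*x^2 + 10*x + 3)/(x^2 + 1)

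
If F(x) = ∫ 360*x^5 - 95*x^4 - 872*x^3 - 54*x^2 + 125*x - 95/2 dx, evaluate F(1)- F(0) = -180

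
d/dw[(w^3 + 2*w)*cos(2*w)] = -2*w^3*sin(2*w) + 3*w^2*cos(2*w) - 4*w*sin(2*w) + 2*cos(2*w)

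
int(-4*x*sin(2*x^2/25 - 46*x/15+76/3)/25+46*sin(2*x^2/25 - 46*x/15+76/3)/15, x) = cos(2*x^2/25 - 46*x/15 + 76/3) + C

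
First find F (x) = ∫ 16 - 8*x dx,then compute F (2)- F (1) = 4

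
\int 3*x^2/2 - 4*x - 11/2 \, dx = x^3/2 - 2*x^2 - 11*x/2 + C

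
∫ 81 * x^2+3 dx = 27*x^3 + 3*x + C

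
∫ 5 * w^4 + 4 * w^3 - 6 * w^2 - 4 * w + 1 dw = w^5 + w^4 - 2*w^3 - 2*w^2 + w + C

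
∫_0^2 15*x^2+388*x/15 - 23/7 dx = 8942/105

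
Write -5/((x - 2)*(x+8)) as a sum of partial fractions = 1/(2*(x + 8)) - 1/(2*(x - 2))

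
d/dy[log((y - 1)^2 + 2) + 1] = (2*y - 2)/(y^2 - 2*y + 3)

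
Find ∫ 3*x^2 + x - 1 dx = x^3 + x^2/2 - x + C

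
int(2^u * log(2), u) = 2^u + C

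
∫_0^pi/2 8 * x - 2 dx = 2 + (-1 + pi/2)*(2 + 2*pi)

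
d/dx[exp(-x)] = -exp(-x)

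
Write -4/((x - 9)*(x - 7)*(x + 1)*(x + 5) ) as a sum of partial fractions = 1/(168*(x + 5)) - 1/(80*(x + 1)) + 1/(48*(x - 7)) - 1/(70*(x - 9))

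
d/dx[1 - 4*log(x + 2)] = -4/(x + 2)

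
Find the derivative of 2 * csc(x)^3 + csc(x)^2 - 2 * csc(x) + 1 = 2*(1 - 1/sin(x) - 3/sin(x)^2)*cos(x)/sin(x)^2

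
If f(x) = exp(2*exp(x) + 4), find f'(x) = 2*exp(x + 2*exp(x) + 4)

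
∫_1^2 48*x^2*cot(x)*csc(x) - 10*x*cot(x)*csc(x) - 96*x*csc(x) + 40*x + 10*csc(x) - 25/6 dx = -172*csc(2) + 38*csc(1) + 335/6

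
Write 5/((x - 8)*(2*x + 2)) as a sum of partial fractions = -5/(18*(x + 1)) + 5/(18*(x - 8))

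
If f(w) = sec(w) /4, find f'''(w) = (-1 + 6/cos(w)^2)*sin(w)/(4*cos(w)^2)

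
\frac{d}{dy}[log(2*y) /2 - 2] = 1/(2*y)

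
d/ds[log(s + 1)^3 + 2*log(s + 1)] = (3*log(s + 1)^2 + 2)/(s + 1)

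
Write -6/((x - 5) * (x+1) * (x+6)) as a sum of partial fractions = -6/(55*(x + 6)) + 1/(5*(x + 1)) - 1/(11*(x - 5))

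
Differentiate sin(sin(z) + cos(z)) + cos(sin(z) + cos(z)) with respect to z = 2*cos(z + pi/4)*cos(sqrt(2)*sin(z + pi/4) + pi/4)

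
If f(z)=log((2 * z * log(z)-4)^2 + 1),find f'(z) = (8*z*log(z)^2 + 8*z*log(z) - 16*log(z) - 16)/(4*z^2*log(z)^2 - 16*z*log(z) + 17)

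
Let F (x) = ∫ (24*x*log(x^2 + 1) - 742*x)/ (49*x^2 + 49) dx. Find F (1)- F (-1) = 0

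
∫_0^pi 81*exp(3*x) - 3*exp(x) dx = -3*exp(pi) - 24 + 27*exp(3*pi)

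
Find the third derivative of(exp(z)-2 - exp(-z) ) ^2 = (8*exp(4*z) - 4*exp(3*z) - 4*exp(z) - 8)*exp(-2*z)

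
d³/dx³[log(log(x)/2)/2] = (2*log(x)^2 + 3*log(x) + 2)/(2*x^3*log(x)^3)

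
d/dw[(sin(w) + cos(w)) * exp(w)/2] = exp(w)*cos(w)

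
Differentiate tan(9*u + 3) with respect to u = 9*tan(9*u + 3)^2 + 9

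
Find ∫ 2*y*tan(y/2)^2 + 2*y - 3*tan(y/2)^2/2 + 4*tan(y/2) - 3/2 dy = (4*y - 3)*tan(y/2) + C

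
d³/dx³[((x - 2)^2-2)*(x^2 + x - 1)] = 24*x - 18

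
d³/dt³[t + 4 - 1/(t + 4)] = 6/(t^4 + 16*t^3 + 96*t^2 + 256*t + 256)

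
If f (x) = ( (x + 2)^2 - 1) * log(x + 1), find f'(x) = 2*x*log(x + 1) + x + 4*log(x + 1) + 3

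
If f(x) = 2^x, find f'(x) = 2^x*log(2)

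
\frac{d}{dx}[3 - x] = -1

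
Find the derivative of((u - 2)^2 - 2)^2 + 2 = 4*u^3 - 24*u^2 + 40*u - 16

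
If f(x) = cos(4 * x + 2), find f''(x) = -16*cos(4*x + 2)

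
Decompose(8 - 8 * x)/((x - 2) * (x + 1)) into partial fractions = -16/(3*(x + 1)) - 8/(3*(x - 2))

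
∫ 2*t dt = t^2 + C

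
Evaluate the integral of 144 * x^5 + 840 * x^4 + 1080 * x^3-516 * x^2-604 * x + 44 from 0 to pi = -96 - 4*pi + 8*pi^3 + 28*pi^2 + 6*(-4 - pi + 2*pi^3 + 7*pi^2)^2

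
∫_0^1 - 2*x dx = -1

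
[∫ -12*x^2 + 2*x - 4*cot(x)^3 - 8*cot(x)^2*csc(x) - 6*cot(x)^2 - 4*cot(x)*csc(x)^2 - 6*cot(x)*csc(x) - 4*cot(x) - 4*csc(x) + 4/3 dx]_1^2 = -53/3 - 6*csc(1) - 2*(cot(1) + csc(1))^2 - 6*cot(1) + 6*cot(2) + 2*(cot(2) + csc(2))^2 + 6*csc(2)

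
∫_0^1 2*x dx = 1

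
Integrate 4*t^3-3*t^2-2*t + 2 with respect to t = t^4 - t^3 - t^2 + 2*t + C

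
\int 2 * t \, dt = t^2 + C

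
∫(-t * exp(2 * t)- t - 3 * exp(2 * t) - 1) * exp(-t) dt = -2*(t + 2)*sinh(t) + C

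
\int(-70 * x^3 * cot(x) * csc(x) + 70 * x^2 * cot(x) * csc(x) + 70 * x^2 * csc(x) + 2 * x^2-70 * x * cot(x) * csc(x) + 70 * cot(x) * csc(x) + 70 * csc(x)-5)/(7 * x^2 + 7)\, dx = 2*x/7 + (10*x - 10)*csc(x) + acot(x) + C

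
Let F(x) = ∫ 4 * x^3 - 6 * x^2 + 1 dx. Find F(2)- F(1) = 2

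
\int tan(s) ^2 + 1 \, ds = tan(s) + C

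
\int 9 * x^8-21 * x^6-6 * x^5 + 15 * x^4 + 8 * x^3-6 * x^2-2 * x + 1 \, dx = x^9 - 3*x^7 - x^6 + 3*x^5 + 2*x^4 - 2*x^3 - x^2 + x + C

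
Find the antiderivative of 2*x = x^2 + C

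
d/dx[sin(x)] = cos(x)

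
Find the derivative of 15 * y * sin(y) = 15*y*cos(y) + 15*sin(y)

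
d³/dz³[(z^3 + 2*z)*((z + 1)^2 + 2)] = 60*z^2 + 48*z + 30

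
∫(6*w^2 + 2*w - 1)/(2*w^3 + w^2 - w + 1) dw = log(6*w^3 + 3*w^2 - 3*w + 3) + C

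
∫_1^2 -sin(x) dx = -cos(1) + cos(2)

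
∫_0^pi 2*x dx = pi^2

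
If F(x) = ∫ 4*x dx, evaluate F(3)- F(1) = 16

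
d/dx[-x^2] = -2*x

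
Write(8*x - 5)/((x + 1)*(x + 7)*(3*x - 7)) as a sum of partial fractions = 123/(280*(3*x - 7)) - 61/(168*(x + 7)) + 13/(60*(x + 1))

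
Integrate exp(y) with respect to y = exp(y) + C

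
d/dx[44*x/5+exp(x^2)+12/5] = 2*x*exp(x^2) + 44/5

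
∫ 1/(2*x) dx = log(4*x)/2 + C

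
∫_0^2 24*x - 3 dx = 42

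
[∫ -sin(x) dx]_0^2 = -1 + cos(2)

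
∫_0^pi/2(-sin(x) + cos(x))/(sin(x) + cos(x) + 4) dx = 0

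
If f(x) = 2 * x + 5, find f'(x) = 2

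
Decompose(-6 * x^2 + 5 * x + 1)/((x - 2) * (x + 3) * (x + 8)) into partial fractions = -423/(50*(x + 8)) + 68/(25*(x + 3)) - 13/(50*(x - 2))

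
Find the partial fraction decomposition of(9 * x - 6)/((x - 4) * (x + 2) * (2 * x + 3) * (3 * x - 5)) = -243/(1463*(3*x - 5)) - 156/(209*(2*x + 3)) + 4/(11*(x + 2)) + 5/(77*(x - 4))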